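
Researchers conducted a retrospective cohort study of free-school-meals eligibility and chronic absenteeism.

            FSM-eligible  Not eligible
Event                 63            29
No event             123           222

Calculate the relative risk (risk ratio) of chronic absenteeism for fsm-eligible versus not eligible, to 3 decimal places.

2.932

Reading the table with exposure as columns: a = 63 (FSM-eligible, case), b = 123 (FSM-eligible, non-case), c = 29 (Not eligible, case), d = 222.
Risk in exposed = 63/186 = 0.33871; risk in unexposed = 29/251 = 0.11554.
RR = 0.33871 / 0.11554 = 2.93159
The risk among the exposed is 2.93 times that among the unexposed.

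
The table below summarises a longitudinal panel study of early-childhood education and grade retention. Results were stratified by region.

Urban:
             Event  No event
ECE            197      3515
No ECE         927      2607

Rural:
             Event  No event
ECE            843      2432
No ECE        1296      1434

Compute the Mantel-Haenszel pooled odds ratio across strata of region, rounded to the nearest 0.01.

0.28

OR_MH = Σ(aᵢdᵢ/nᵢ) / Σ(bᵢcᵢ/nᵢ), where nᵢ is the stratum total.
Stratum 1 (Urban): n = 7246; a·d/n = 197·2607/7246 = 70.8776; b·c/n = 3515·927/7246 = 449.6833
Stratum 2 (Rural): n = 6005; a·d/n = 843·1434/6005 = 201.3092; b·c/n = 2432·1296/6005 = 524.8746
OR_MH = (70.8776 + 201.3092) / (449.6833 + 524.8746) = 272.1868 / 974.5579 = 0.27929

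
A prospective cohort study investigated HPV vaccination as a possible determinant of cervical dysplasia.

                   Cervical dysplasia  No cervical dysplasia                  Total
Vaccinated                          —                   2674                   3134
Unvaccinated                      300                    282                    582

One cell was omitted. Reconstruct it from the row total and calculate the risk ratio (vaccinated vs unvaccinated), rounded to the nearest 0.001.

The missing cell is in the exposed row: 3134 − 2674 = 460.
So a = 460, b = 2674, c = 300, d = 282.
RR = [a/(a+b)] / [c/(c+d)] = (460/3134) / (300/582) = 0.14678/0.51546 = 0.28475

0.285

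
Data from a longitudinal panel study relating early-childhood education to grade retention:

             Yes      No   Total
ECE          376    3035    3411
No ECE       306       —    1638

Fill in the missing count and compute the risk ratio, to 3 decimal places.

0.590

The missing cell is in the unexposed row: 1638 − 306 = 1332.
So a = 376, b = 3035, c = 306, d = 1332.
RR = [a/(a+b)] / [c/(c+d)] = (376/3411) / (306/1638) = 0.11023/0.18681 = 0.59006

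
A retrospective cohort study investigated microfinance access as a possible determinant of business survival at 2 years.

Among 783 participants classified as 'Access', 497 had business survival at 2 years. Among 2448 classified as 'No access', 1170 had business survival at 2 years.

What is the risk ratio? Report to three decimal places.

From the description: a = 497, b = 286, c = 1170, d = 1278.
Risk in exposed = 497/783 = 0.63474; risk in unexposed = 1170/2448 = 0.47794.
RR = 0.63474 / 0.47794 = 1.32807
The risk among the exposed is 1.33 times that among the unexposed.

1.328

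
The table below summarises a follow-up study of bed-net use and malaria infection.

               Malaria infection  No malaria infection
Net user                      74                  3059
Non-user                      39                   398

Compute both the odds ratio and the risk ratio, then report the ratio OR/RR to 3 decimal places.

0.933

Cells: a = 74, b = 3059, c = 39, d = 398.
OR = (74·398)/(3059·39) = 29452/119301 = 0.24687
Risk in exposed = 74/3133 = 0.02362; risk in unexposed = 39/437 = 0.08924; RR = 0.26466
OR/RR = 0.24687 / 0.26466 = 0.93279
The outcome is rare in both groups, so OR ≈ RR (ratio near 1).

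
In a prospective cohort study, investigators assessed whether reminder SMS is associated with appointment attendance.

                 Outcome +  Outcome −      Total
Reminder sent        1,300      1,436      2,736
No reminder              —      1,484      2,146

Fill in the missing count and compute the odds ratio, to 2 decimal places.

The missing cell is in the unexposed row: 2146 − 1484 = 662.
So a = 1300, b = 1436, c = 662, d = 1484.
OR = (a·d)/(b·c) = (1300 × 1484) / (1436 × 662) = 1929200 / 950632 = 2.02939

2.03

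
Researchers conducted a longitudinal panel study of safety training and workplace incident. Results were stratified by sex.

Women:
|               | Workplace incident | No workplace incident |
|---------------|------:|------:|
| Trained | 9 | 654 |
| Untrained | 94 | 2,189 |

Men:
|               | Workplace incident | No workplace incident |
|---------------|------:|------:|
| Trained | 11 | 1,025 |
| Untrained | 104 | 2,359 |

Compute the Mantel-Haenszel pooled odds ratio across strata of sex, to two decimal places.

0.27

OR_MH = Σ(aᵢdᵢ/nᵢ) / Σ(bᵢcᵢ/nᵢ), where nᵢ is the stratum total.
Stratum 1 (Women): n = 2946; a·d/n = 9·2189/2946 = 6.6874; b·c/n = 654·94/2946 = 20.8676
Stratum 2 (Men): n = 3499; a·d/n = 11·2359/3499 = 7.4161; b·c/n = 1025·104/3499 = 30.4658
OR_MH = (6.6874 + 7.4161) / (20.8676 + 30.4658) = 14.1035 / 51.3335 = 0.27474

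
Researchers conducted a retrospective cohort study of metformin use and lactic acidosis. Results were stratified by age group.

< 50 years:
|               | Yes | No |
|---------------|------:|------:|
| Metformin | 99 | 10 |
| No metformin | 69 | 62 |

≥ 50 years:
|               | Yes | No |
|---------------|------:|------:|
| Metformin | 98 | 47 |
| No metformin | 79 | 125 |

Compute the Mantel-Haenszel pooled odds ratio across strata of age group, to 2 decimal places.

4.49

OR_MH = Σ(aᵢdᵢ/nᵢ) / Σ(bᵢcᵢ/nᵢ), where nᵢ is the stratum total.
Stratum 1 (< 50 years): n = 240; a·d/n = 99·62/240 = 25.5750; b·c/n = 10·69/240 = 2.8750
Stratum 2 (≥ 50 years): n = 349; a·d/n = 98·125/349 = 35.1003; b·c/n = 47·79/349 = 10.6390
OR_MH = (25.5750 + 35.1003) / (2.8750 + 10.6390) = 60.6753 / 13.5140 = 4.48982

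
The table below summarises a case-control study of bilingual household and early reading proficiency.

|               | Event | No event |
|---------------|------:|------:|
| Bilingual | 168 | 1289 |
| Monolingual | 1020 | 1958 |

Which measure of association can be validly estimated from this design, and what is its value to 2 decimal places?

Cells: a = 168, b = 1289, c = 1020, d = 1958.
This is a case-control study: participants were sampled on outcome status, so risks in the source population cannot be estimated directly — relative risk is not valid here. The odds ratio is the appropriate measure.
OR = (a·d)/(b·c) = (168 × 1958) / (1289 × 1020) = 328944 / 1314780 = 0.25019

0.25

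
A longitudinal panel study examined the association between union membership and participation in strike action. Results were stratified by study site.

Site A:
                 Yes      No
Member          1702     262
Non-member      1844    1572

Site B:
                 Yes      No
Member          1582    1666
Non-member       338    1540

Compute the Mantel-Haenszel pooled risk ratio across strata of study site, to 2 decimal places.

RR_MH = Σ(aᵢ·n₀ᵢ/nᵢ) / Σ(cᵢ·n₁ᵢ/nᵢ), with n₁ᵢ = aᵢ+bᵢ (exposed), n₀ᵢ = cᵢ+dᵢ (unexposed), nᵢ = n₁ᵢ+n₀ᵢ.
Stratum 1 (Site A): n₁ = 1964, n₀ = 3416, n = 5380; a·n₀/n = 1702·3416/5380 = 1080.6751; c·n₁/n = 1844·1964/5380 = 673.1628
Stratum 2 (Site B): n₁ = 3248, n₀ = 1878, n = 5126; a·n₀/n = 1582·1878/5126 = 579.5934; c·n₁/n = 338·3248/5126 = 214.1678
RR_MH = (1080.6751 + 579.5934) / (673.1628 + 214.1678) = 1660.2685 / 887.3306 = 1.87108

1.87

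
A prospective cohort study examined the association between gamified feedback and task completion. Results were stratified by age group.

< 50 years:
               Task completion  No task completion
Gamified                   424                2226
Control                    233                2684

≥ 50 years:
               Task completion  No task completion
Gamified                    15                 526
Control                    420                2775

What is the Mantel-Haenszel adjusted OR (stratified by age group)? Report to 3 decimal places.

1.415

OR_MH = Σ(aᵢdᵢ/nᵢ) / Σ(bᵢcᵢ/nᵢ), where nᵢ is the stratum total.
Stratum 1 (< 50 years): n = 5567; a·d/n = 424·2684/5567 = 204.4218; b·c/n = 2226·233/5567 = 93.1665
Stratum 2 (≥ 50 years): n = 3736; a·d/n = 15·2775/3736 = 11.1416; b·c/n = 526·420/3736 = 59.1328
OR_MH = (204.4218 + 11.1416) / (93.1665 + 59.1328) = 215.5634 / 152.2993 = 1.41539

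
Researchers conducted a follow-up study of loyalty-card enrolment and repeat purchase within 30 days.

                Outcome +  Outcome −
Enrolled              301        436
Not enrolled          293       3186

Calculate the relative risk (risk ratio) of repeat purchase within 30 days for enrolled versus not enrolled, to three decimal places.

Cells: a = 301, b = 436, c = 293, d = 3186.
Risk in exposed = 301/737 = 0.40841; risk in unexposed = 293/3479 = 0.08422.
RR = 0.40841 / 0.08422 = 4.84938
The risk among the exposed is 4.85 times that among the unexposed.

4.849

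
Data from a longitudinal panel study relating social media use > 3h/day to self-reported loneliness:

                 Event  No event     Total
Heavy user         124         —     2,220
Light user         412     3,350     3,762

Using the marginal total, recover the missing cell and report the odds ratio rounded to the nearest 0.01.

The missing cell is in the exposed row: 2220 − 124 = 2096.
So a = 124, b = 2096, c = 412, d = 3350.
OR = (a·d)/(b·c) = (124 × 3350) / (2096 × 412) = 415400 / 863552 = 0.48104

0.48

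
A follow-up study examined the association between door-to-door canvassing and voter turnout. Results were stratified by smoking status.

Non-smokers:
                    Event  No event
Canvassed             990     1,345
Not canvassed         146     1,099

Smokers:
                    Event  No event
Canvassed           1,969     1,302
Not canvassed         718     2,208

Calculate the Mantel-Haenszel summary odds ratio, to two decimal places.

OR_MH = Σ(aᵢdᵢ/nᵢ) / Σ(bᵢcᵢ/nᵢ), where nᵢ is the stratum total.
Stratum 1 (Non-smokers): n = 3580; a·d/n = 990·1099/3580 = 303.9134; b·c/n = 1345·146/3580 = 54.8520
Stratum 2 (Smokers): n = 6197; a·d/n = 1969·2208/6197 = 701.5575; b·c/n = 1302·718/6197 = 150.8530
OR_MH = (303.9134 + 701.5575) / (54.8520 + 150.8530) = 1005.4709 / 205.7049 = 4.88793

4.89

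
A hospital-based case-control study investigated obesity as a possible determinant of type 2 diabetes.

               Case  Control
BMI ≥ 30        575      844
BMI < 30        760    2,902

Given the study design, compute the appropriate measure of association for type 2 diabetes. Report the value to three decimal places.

2.601

Cells: a = 575, b = 844, c = 760, d = 2902.
This is a hospital-based case-control study: participants were sampled on outcome status, so risks in the source population cannot be estimated directly — relative risk is not valid here. The odds ratio is the appropriate measure.
OR = (a·d)/(b·c) = (575 × 2902) / (844 × 760) = 1668650 / 641440 = 2.60141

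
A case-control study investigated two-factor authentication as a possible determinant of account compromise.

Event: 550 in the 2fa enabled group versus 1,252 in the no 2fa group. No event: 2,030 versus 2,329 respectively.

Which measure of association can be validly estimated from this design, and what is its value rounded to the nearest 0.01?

0.50

From the description: a = 550, b = 2030, c = 1252, d = 2329.
This is a case-control study: participants were sampled on outcome status, so risks in the source population cannot be estimated directly — relative risk is not valid here. The odds ratio is the appropriate measure.
OR = (a·d)/(b·c) = (550 × 2329) / (2030 × 1252) = 1280950 / 2541560 = 0.50400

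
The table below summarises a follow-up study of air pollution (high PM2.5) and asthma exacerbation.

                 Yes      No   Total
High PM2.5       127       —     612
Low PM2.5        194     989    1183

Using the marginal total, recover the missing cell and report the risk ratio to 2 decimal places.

1.27

The missing cell is in the exposed row: 612 − 127 = 485.
So a = 127, b = 485, c = 194, d = 989.
RR = [a/(a+b)] / [c/(c+d)] = (127/612) / (194/1183) = 0.20752/0.16399 = 1.26542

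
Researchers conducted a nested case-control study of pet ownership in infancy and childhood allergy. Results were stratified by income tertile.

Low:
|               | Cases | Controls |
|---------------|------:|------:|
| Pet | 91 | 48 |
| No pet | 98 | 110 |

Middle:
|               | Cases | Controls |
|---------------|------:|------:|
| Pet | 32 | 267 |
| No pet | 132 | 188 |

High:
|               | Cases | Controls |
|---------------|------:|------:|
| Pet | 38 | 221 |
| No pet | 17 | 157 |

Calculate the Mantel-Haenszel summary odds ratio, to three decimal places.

OR_MH = Σ(aᵢdᵢ/nᵢ) / Σ(bᵢcᵢ/nᵢ), where nᵢ is the stratum total.
Stratum 1 (Low): n = 347; a·d/n = 91·110/347 = 28.8473; b·c/n = 48·98/347 = 13.5562
Stratum 2 (Middle): n = 619; a·d/n = 32·188/619 = 9.7189; b·c/n = 267·132/619 = 56.9370
Stratum 3 (High): n = 433; a·d/n = 38·157/433 = 13.7783; b·c/n = 221·17/433 = 8.6767
OR_MH = (28.8473 + 9.7189 + 13.7783) / (13.5562 + 56.9370 + 8.6767) = 52.3445 / 79.1699 = 0.66117

0.661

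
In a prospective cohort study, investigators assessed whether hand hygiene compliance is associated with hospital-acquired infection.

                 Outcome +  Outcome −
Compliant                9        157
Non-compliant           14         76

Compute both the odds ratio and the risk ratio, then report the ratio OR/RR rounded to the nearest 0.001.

Cells: a = 9, b = 157, c = 14, d = 76.
OR = (9·76)/(157·14) = 684/2198 = 0.31119
Risk in exposed = 9/166 = 0.05422; risk in unexposed = 14/90 = 0.15556; RR = 0.34854
OR/RR = 0.31119 / 0.34854 = 0.89285
The outcome is not rare, so the OR lies further from 1 than the RR.

0.893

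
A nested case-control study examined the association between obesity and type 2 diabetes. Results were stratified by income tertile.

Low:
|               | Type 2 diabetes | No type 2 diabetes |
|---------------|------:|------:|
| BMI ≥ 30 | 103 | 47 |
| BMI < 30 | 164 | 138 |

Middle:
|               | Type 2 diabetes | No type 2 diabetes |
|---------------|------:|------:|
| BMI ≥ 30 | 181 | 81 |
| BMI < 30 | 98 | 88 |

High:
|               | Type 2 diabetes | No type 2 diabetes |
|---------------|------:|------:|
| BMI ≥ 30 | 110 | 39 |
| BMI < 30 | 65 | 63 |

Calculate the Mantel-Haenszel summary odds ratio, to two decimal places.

OR_MH = Σ(aᵢdᵢ/nᵢ) / Σ(bᵢcᵢ/nᵢ), where nᵢ is the stratum total.
Stratum 1 (Low): n = 452; a·d/n = 103·138/452 = 31.4469; b·c/n = 47·164/452 = 17.0531
Stratum 2 (Middle): n = 448; a·d/n = 181·88/448 = 35.5536; b·c/n = 81·98/448 = 17.7188
Stratum 3 (High): n = 277; a·d/n = 110·63/277 = 25.0181; b·c/n = 39·65/277 = 9.1516
OR_MH = (31.4469 + 35.5536 + 25.0181) / (17.0531 + 17.7188 + 9.1516) = 92.0185 / 43.9235 = 2.09497

2.09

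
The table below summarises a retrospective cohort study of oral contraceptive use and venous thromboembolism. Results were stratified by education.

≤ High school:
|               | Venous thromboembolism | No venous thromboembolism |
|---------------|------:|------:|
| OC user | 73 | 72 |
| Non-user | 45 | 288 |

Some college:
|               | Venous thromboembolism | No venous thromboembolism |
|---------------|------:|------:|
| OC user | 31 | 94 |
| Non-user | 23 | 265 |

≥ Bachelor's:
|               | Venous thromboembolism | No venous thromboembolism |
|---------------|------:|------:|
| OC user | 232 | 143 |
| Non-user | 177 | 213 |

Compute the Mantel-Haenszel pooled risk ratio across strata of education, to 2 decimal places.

RR_MH = Σ(aᵢ·n₀ᵢ/nᵢ) / Σ(cᵢ·n₁ᵢ/nᵢ), with n₁ᵢ = aᵢ+bᵢ (exposed), n₀ᵢ = cᵢ+dᵢ (unexposed), nᵢ = n₁ᵢ+n₀ᵢ.
Stratum 1 (≤ High school): n₁ = 145, n₀ = 333, n = 478; a·n₀/n = 73·333/478 = 50.8556; c·n₁/n = 45·145/478 = 13.6506
Stratum 2 (Some college): n₁ = 125, n₀ = 288, n = 413; a·n₀/n = 31·288/413 = 21.6174; c·n₁/n = 23·125/413 = 6.9613
Stratum 3 (≥ Bachelor's): n₁ = 375, n₀ = 390, n = 765; a·n₀/n = 232·390/765 = 118.2745; c·n₁/n = 177·375/765 = 86.7647
RR_MH = (50.8556 + 21.6174 + 118.2745) / (13.6506 + 6.9613 + 86.7647) = 190.7476 / 107.3766 = 1.77644

1.78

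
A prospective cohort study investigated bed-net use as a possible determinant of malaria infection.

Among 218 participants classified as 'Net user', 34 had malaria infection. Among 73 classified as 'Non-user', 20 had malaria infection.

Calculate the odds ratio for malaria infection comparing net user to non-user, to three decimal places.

0.490

From the description: a = 34, b = 184, c = 20, d = 53.
OR = (a·d)/(b·c) = (34 × 53) / (184 × 20) = 1802 / 3680 = 0.48967
Exposure is associated with lower odds of malaria infection (OR = 0.49 < 1).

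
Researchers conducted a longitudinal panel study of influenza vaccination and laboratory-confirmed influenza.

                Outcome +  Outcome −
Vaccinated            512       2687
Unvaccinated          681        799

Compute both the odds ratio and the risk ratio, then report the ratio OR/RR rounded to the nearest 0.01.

0.64

Cells: a = 512, b = 2687, c = 681, d = 799.
OR = (512·799)/(2687·681) = 409088/1829847 = 0.22356
Risk in exposed = 512/3199 = 0.16005; risk in unexposed = 681/1480 = 0.46014; RR = 0.34783
OR/RR = 0.22356 / 0.34783 = 0.64273
The outcome is not rare, so the OR lies further from 1 than the RR.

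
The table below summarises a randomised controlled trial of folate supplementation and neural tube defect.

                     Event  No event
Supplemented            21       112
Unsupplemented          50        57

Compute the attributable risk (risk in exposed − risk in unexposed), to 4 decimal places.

-0.3094

Cells: a = 21, b = 112, c = 50, d = 57.
Risk in exposed = 21/133 = 0.157895; risk in unexposed = 50/107 = 0.467290.
Risk difference = 0.157895 − 0.467290 = -0.309395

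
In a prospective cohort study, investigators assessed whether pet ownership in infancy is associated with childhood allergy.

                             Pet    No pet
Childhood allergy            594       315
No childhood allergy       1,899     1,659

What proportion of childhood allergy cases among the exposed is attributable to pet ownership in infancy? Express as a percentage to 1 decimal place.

33.0

Reading the table with exposure as columns: a = 594 (Pet, case), b = 1899 (Pet, non-case), c = 315 (No pet, case), d = 1659.
Risk in exposed = 594/2493 = 0.23827; risk in unexposed = 315/1974 = 0.15957.
RR = 0.23827/0.15957 = 1.49314
AR% = (RR − 1)/RR × 100 = (1.49314 − 1)/1.49314 × 100 = 33.0271%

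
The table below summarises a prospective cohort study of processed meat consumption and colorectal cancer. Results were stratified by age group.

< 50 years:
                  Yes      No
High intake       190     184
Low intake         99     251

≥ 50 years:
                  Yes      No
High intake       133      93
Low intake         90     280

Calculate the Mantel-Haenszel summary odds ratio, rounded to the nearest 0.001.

OR_MH = Σ(aᵢdᵢ/nᵢ) / Σ(bᵢcᵢ/nᵢ), where nᵢ is the stratum total.
Stratum 1 (< 50 years): n = 724; a·d/n = 190·251/724 = 65.8702; b·c/n = 184·99/724 = 25.1602
Stratum 2 (≥ 50 years): n = 596; a·d/n = 133·280/596 = 62.4832; b·c/n = 93·90/596 = 14.0436
OR_MH = (65.8702 + 62.4832) / (25.1602 + 14.0436) = 128.3534 / 39.2038 = 3.27400

3.274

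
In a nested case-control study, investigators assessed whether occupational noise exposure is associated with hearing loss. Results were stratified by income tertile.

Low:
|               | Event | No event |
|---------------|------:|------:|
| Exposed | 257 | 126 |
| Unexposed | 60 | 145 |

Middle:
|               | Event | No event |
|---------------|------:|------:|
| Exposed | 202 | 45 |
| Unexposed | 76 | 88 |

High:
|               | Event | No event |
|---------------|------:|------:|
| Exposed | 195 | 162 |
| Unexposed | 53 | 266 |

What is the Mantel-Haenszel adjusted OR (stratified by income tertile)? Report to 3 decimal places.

OR_MH = Σ(aᵢdᵢ/nᵢ) / Σ(bᵢcᵢ/nᵢ), where nᵢ is the stratum total.
Stratum 1 (Low): n = 588; a·d/n = 257·145/588 = 63.3759; b·c/n = 126·60/588 = 12.8571
Stratum 2 (Middle): n = 411; a·d/n = 202·88/411 = 43.2506; b·c/n = 45·76/411 = 8.3212
Stratum 3 (High): n = 676; a·d/n = 195·266/676 = 76.7308; b·c/n = 162·53/676 = 12.7012
OR_MH = (63.3759 + 43.2506 + 76.7308) / (12.8571 + 8.3212 + 12.7012) = 183.3572 / 33.8795 = 5.41204

5.412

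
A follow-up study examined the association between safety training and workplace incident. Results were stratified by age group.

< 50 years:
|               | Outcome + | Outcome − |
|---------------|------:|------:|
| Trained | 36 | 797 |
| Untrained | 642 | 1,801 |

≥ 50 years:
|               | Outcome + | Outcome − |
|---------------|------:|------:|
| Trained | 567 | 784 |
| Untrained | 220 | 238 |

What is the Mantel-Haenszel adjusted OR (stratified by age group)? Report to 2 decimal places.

0.38

OR_MH = Σ(aᵢdᵢ/nᵢ) / Σ(bᵢcᵢ/nᵢ), where nᵢ is the stratum total.
Stratum 1 (< 50 years): n = 3276; a·d/n = 36·1801/3276 = 19.7912; b·c/n = 797·642/3276 = 156.1886
Stratum 2 (≥ 50 years): n = 1809; a·d/n = 567·238/1809 = 74.5970; b·c/n = 784·220/1809 = 95.3455
OR_MH = (19.7912 + 74.5970) / (156.1886 + 95.3455) = 94.3882 / 251.5341 = 0.37525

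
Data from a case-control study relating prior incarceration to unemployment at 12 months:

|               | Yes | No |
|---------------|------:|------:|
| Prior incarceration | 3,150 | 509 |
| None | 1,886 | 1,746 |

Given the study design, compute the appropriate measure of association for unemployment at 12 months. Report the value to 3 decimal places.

5.729

Cells: a = 3150, b = 509, c = 1886, d = 1746.
This is a case-control study: participants were sampled on outcome status, so risks in the source population cannot be estimated directly — relative risk is not valid here. The odds ratio is the appropriate measure.
OR = (a·d)/(b·c) = (3150 × 1746) / (509 × 1886) = 5499900 / 959974 = 5.72922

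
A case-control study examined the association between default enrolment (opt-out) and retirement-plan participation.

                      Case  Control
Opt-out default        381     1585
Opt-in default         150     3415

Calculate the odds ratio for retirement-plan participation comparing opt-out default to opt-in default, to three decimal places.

Cells: a = 381, b = 1585, c = 150, d = 3415.
OR = (a·d)/(b·c) = (381 × 3415) / (1585 × 150) = 1301115 / 237750 = 5.47262
The odds of retirement-plan participation are about 5.47 times as high in the opt-out default group.

5.473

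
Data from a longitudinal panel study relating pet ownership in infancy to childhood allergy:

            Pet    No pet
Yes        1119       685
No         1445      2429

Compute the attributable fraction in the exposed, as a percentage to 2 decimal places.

Reading the table with exposure as columns: a = 1119 (Pet, case), b = 1445 (Pet, non-case), c = 685 (No pet, case), d = 2429.
Risk in exposed = 1119/2564 = 0.43643; risk in unexposed = 685/3114 = 0.21997.
RR = 0.43643/0.21997 = 1.98399
AR% = (RR − 1)/RR × 100 = (1.98399 − 1)/1.98399 × 100 = 49.5966%

49.60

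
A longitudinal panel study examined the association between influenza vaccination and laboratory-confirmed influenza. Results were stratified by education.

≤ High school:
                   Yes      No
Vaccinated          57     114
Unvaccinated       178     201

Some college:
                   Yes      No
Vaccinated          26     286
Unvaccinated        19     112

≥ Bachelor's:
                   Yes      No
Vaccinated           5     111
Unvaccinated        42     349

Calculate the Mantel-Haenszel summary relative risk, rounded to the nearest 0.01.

0.65

RR_MH = Σ(aᵢ·n₀ᵢ/nᵢ) / Σ(cᵢ·n₁ᵢ/nᵢ), with n₁ᵢ = aᵢ+bᵢ (exposed), n₀ᵢ = cᵢ+dᵢ (unexposed), nᵢ = n₁ᵢ+n₀ᵢ.
Stratum 1 (≤ High school): n₁ = 171, n₀ = 379, n = 550; a·n₀/n = 57·379/550 = 39.2782; c·n₁/n = 178·171/550 = 55.3418
Stratum 2 (Some college): n₁ = 312, n₀ = 131, n = 443; a·n₀/n = 26·131/443 = 7.6885; c·n₁/n = 19·312/443 = 13.3815
Stratum 3 (≥ Bachelor's): n₁ = 116, n₀ = 391, n = 507; a·n₀/n = 5·391/507 = 3.8560; c·n₁/n = 42·116/507 = 9.6095
RR_MH = (39.2782 + 7.6885 + 3.8560) / (55.3418 + 13.3815 + 9.6095) = 50.8227 / 78.3328 = 0.64880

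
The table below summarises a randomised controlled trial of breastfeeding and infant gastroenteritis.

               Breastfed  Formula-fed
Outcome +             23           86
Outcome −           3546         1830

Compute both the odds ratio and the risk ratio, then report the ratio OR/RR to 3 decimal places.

Reading the table with exposure as columns: a = 23 (Breastfed, case), b = 3546 (Breastfed, non-case), c = 86 (Formula-fed, case), d = 1830.
OR = (23·1830)/(3546·86) = 42090/304956 = 0.13802
Risk in exposed = 23/3569 = 0.00644; risk in unexposed = 86/1916 = 0.04489; RR = 0.14357
OR/RR = 0.13802 / 0.14357 = 0.96131
The outcome is rare in both groups, so OR ≈ RR (ratio near 1).

0.961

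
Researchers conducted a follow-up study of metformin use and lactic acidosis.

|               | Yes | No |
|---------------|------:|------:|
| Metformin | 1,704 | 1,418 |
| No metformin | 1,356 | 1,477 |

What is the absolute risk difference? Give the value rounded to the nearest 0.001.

0.067

Cells: a = 1704, b = 1418, c = 1356, d = 1477.
Risk in exposed = 1704/3122 = 0.545804; risk in unexposed = 1356/2833 = 0.478645.
Risk difference = 0.545804 − 0.478645 = 0.067159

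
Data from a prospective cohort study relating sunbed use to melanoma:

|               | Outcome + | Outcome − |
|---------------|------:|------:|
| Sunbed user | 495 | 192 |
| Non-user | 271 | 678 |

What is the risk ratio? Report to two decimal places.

2.52

Cells: a = 495, b = 192, c = 271, d = 678.
Risk in exposed = 495/687 = 0.72052; risk in unexposed = 271/949 = 0.28556.
RR = 0.72052 / 0.28556 = 2.52316
The risk among the exposed is 2.52 times that among the unexposed.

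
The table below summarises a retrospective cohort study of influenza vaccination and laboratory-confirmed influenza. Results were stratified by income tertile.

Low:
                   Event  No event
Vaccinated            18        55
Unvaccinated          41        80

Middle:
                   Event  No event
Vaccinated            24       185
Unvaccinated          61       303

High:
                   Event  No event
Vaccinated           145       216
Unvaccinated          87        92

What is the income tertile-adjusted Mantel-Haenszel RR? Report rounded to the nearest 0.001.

0.778

RR_MH = Σ(aᵢ·n₀ᵢ/nᵢ) / Σ(cᵢ·n₁ᵢ/nᵢ), with n₁ᵢ = aᵢ+bᵢ (exposed), n₀ᵢ = cᵢ+dᵢ (unexposed), nᵢ = n₁ᵢ+n₀ᵢ.
Stratum 1 (Low): n₁ = 73, n₀ = 121, n = 194; a·n₀/n = 18·121/194 = 11.2268; c·n₁/n = 41·73/194 = 15.4278
Stratum 2 (Middle): n₁ = 209, n₀ = 364, n = 573; a·n₀/n = 24·364/573 = 15.2461; c·n₁/n = 61·209/573 = 22.2496
Stratum 3 (High): n₁ = 361, n₀ = 179, n = 540; a·n₀/n = 145·179/540 = 48.0648; c·n₁/n = 87·361/540 = 58.1611
RR_MH = (11.2268 + 15.2461 + 48.0648) / (15.4278 + 22.2496 + 58.1611) = 74.5377 / 95.8385 = 0.77774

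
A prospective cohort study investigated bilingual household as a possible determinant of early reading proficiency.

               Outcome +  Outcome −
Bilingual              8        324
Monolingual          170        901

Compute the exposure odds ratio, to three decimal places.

0.131

Cells: a = 8, b = 324, c = 170, d = 901.
OR = (a·d)/(b·c) = (8 × 901) / (324 × 170) = 7208 / 55080 = 0.13086
Exposure is associated with lower odds of early reading proficiency (OR = 0.13 < 1).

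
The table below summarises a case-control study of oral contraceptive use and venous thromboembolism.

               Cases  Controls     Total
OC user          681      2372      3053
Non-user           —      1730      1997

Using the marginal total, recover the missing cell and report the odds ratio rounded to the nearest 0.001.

The missing cell is in the unexposed row: 1997 − 1730 = 267.
So a = 681, b = 2372, c = 267, d = 1730.
OR = (a·d)/(b·c) = (681 × 1730) / (2372 × 267) = 1178130 / 633324 = 1.86023

1.860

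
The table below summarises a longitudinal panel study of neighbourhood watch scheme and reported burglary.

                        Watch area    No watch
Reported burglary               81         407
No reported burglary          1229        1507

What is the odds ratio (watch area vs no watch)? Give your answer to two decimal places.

Reading the table with exposure as columns: a = 81 (Watch area, case), b = 1229 (Watch area, non-case), c = 407 (No watch, case), d = 1507.
OR = (a·d)/(b·c) = (81 × 1507) / (1229 × 407) = 122067 / 500203 = 0.24403
Exposure is associated with lower odds of reported burglary (OR = 0.24 < 1).

0.24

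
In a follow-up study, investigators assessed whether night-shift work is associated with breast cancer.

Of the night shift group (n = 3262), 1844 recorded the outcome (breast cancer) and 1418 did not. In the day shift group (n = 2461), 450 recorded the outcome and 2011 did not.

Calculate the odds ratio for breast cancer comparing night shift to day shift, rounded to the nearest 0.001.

5.811

From the description: a = 1844, b = 1418, c = 450, d = 2011.
OR = (a·d)/(b·c) = (1844 × 2011) / (1418 × 450) = 3708284 / 638100 = 5.81145
The odds of breast cancer are about 5.81 times as high in the night shift group.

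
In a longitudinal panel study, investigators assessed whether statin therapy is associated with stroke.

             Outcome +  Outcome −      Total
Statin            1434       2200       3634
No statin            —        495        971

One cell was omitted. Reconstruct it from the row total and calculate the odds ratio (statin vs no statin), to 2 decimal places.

0.68

The missing cell is in the unexposed row: 971 − 495 = 476.
So a = 1434, b = 2200, c = 476, d = 495.
OR = (a·d)/(b·c) = (1434 × 495) / (2200 × 476) = 709830 / 1047200 = 0.67784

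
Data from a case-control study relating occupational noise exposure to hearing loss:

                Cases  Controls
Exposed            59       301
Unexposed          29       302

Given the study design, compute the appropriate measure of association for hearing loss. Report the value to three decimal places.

Cells: a = 59, b = 301, c = 29, d = 302.
This is a case-control study: participants were sampled on outcome status, so risks in the source population cannot be estimated directly — relative risk is not valid here. The odds ratio is the appropriate measure.
OR = (a·d)/(b·c) = (59 × 302) / (301 × 29) = 17818 / 8729 = 2.04124

2.041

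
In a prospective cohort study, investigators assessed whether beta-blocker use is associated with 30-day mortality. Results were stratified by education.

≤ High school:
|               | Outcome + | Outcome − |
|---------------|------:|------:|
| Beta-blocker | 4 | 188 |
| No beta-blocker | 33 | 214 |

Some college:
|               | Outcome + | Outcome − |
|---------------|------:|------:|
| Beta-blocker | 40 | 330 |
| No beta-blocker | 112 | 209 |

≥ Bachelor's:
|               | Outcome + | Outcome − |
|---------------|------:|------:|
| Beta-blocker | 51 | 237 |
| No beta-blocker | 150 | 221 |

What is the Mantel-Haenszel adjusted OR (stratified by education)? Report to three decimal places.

OR_MH = Σ(aᵢdᵢ/nᵢ) / Σ(bᵢcᵢ/nᵢ), where nᵢ is the stratum total.
Stratum 1 (≤ High school): n = 439; a·d/n = 4·214/439 = 1.9499; b·c/n = 188·33/439 = 14.1321
Stratum 2 (Some college): n = 691; a·d/n = 40·209/691 = 12.0984; b·c/n = 330·112/691 = 53.4877
Stratum 3 (≥ Bachelor's): n = 659; a·d/n = 51·221/659 = 17.1032; b·c/n = 237·150/659 = 53.9454
OR_MH = (1.9499 + 12.0984 + 17.1032) / (14.1321 + 53.4877 + 53.9454) = 31.1515 / 121.5652 = 0.25625

0.256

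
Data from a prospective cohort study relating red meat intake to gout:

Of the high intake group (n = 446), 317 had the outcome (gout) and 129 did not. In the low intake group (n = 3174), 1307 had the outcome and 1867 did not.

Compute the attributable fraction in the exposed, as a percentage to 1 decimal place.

From the description: a = 317, b = 129, c = 1307, d = 1867.
Risk in exposed = 317/446 = 0.71076; risk in unexposed = 1307/3174 = 0.41178.
RR = 0.71076/0.41178 = 1.72606
AR% = (RR − 1)/RR × 100 = (1.72606 − 1)/1.72606 × 100 = 42.0646%

42.1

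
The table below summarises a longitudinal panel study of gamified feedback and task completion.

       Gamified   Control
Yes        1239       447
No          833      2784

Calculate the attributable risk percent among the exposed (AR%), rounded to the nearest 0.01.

76.86

Reading the table with exposure as columns: a = 1239 (Gamified, case), b = 833 (Gamified, non-case), c = 447 (Control, case), d = 2784.
Risk in exposed = 1239/2072 = 0.59797; risk in unexposed = 447/3231 = 0.13835.
RR = 0.59797/0.13835 = 4.32226
AR% = (RR − 1)/RR × 100 = (4.32226 − 1)/4.32226 × 100 = 76.8640%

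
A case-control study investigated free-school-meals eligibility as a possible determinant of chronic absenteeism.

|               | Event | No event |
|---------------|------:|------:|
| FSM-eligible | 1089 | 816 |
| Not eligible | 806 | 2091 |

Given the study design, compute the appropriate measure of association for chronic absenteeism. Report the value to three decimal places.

3.462

Cells: a = 1089, b = 816, c = 806, d = 2091.
This is a case-control study: participants were sampled on outcome status, so risks in the source population cannot be estimated directly — relative risk is not valid here. The odds ratio is the appropriate measure.
OR = (a·d)/(b·c) = (1089 × 2091) / (816 × 806) = 2277099 / 657696 = 3.46224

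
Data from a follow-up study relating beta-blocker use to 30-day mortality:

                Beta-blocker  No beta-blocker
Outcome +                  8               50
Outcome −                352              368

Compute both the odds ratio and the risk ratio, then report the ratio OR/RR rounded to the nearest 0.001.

Reading the table with exposure as columns: a = 8 (Beta-blocker, case), b = 352 (Beta-blocker, non-case), c = 50 (No beta-blocker, case), d = 368.
OR = (8·368)/(352·50) = 2944/17600 = 0.16727
Risk in exposed = 8/360 = 0.02222; risk in unexposed = 50/418 = 0.11962; RR = 0.18578
OR/RR = 0.16727 / 0.18578 = 0.90039
The outcome is not rare, so the OR lies further from 1 than the RR.

0.900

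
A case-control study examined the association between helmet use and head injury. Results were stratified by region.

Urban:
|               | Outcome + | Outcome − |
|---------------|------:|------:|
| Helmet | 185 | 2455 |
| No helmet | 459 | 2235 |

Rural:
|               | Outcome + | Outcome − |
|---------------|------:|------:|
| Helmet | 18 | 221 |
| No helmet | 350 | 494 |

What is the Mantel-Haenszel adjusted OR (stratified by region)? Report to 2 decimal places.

0.30

OR_MH = Σ(aᵢdᵢ/nᵢ) / Σ(bᵢcᵢ/nᵢ), where nᵢ is the stratum total.
Stratum 1 (Urban): n = 5334; a·d/n = 185·2235/5334 = 77.5169; b·c/n = 2455·459/5334 = 211.2570
Stratum 2 (Rural): n = 1083; a·d/n = 18·494/1083 = 8.2105; b·c/n = 221·350/1083 = 71.4220
OR_MH = (77.5169 + 8.2105) / (211.2570 + 71.4220) = 85.7274 / 282.6790 = 0.30327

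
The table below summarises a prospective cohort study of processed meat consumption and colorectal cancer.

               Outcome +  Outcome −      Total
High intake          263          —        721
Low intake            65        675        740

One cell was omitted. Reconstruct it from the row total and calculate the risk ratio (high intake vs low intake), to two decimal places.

4.15

The missing cell is in the exposed row: 721 − 263 = 458.
So a = 263, b = 458, c = 65, d = 675.
RR = [a/(a+b)] / [c/(c+d)] = (263/721) / (65/740) = 0.36477/0.08784 = 4.15278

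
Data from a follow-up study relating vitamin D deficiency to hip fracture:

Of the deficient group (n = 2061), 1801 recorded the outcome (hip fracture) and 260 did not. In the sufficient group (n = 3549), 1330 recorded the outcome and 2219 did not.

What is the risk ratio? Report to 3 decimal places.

2.332

From the description: a = 1801, b = 260, c = 1330, d = 2219.
Risk in exposed = 1801/2061 = 0.87385; risk in unexposed = 1330/3549 = 0.37475.
RR = 0.87385 / 0.37475 = 2.33179
The risk among the exposed is 2.33 times that among the unexposed.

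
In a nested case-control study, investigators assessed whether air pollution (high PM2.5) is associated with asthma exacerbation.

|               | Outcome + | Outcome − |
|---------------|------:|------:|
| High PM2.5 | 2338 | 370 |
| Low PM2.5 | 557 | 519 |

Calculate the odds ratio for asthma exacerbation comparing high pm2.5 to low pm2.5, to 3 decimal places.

5.888

Cells: a = 2338, b = 370, c = 557, d = 519.
OR = (a·d)/(b·c) = (2338 × 519) / (370 × 557) = 1213422 / 206090 = 5.88783
The odds of asthma exacerbation are about 5.89 times as high in the high pm2.5 group.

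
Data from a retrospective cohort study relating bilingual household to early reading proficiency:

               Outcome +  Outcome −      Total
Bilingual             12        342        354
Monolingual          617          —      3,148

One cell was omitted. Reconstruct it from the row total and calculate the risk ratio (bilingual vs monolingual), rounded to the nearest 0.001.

0.173

The missing cell is in the unexposed row: 3148 − 617 = 2531.
So a = 12, b = 342, c = 617, d = 2531.
RR = [a/(a+b)] / [c/(c+d)] = (12/354) / (617/3148) = 0.03390/0.19600 = 0.17295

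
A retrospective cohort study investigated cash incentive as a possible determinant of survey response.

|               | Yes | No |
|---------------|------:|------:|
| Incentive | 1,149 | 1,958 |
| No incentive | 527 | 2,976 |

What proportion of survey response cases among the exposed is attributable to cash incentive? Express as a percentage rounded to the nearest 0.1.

59.3

Cells: a = 1149, b = 1958, c = 527, d = 2976.
Risk in exposed = 1149/3107 = 0.36981; risk in unexposed = 527/3503 = 0.15044.
RR = 0.36981/0.15044 = 2.45815
AR% = (RR − 1)/RR × 100 = (2.45815 − 1)/2.45815 × 100 = 59.3190%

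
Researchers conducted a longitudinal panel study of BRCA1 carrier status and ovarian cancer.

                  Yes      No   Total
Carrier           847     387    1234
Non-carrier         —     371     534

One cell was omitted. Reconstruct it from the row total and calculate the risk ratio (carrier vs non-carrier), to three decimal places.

The missing cell is in the unexposed row: 534 − 371 = 163.
So a = 847, b = 387, c = 163, d = 371.
RR = [a/(a+b)] / [c/(c+d)] = (847/1234) / (163/534) = 0.68639/0.30524 = 2.24865

2.249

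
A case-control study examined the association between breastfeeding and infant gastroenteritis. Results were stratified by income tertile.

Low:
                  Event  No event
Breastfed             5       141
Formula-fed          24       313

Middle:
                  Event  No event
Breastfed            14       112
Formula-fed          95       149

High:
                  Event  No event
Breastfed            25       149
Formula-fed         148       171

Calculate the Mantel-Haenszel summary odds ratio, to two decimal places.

OR_MH = Σ(aᵢdᵢ/nᵢ) / Σ(bᵢcᵢ/nᵢ), where nᵢ is the stratum total.
Stratum 1 (Low): n = 483; a·d/n = 5·313/483 = 3.2402; b·c/n = 141·24/483 = 7.0062
Stratum 2 (Middle): n = 370; a·d/n = 14·149/370 = 5.6378; b·c/n = 112·95/370 = 28.7568
Stratum 3 (High): n = 493; a·d/n = 25·171/493 = 8.6714; b·c/n = 149·148/493 = 44.7302
OR_MH = (3.2402 + 5.6378 + 8.6714) / (7.0062 + 28.7568 + 44.7302) = 17.5494 / 80.4932 = 0.21802

0.22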